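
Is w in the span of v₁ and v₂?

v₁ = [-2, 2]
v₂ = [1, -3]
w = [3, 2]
Yes

Form the augmented matrix and row-reduce:
[v₁|v₂|w] = 
  [ -2,   1,   3]
  [  2,  -3,   2]
R2 → R2 + (1)·R1
REF = 
  [ -2,   1,   3]
  [  0,  -2,   5]

No row of the form [0 0 | nonzero], so the system is consistent. Back-substitution gives c₁ = -11/4, c₂ = -5/2: w = (-11/4)·v₁ + (-5/2)·v₂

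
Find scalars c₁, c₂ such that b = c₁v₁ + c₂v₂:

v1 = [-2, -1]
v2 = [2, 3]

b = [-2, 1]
c1 = 2, c2 = 1

b = 2·v1 + 1·v2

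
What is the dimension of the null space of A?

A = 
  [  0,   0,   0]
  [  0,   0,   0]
nullity(A) = 3

Row reduce:
(no row operations needed)
REF = 
  [  0,   0,   0]
  [  0,   0,   0]
Pivot columns: none → 0 pivots.
rank(A) = 0, so nullity(A) = 3 - 0 = 3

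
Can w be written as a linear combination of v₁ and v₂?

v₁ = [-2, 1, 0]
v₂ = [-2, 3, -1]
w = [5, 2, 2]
No

Form the augmented matrix and row-reduce:
[v₁|v₂|w] = 
  [ -2,  -2,   5]
  [  1,   3,   2]
  [  0,  -1,   2]
R2 → R2 + (1/2)·R1
R3 → R3 + (1/2)·R2
REF = 
  [  -2,   -2,    5]
  [   0,    2,  9/2]
  [   0,    0, 17/4]

Row 3 reads [0 0 | 17/4], i.e. 0 = 17/4, so the system is inconsistent and w ∉ span{v₁, v₂}.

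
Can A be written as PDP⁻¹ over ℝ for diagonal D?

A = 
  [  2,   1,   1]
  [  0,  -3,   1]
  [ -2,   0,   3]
No

Characteristic polynomial: det(λI - A) = λ³ - 2λ² - 7λ + 26
By the rational root theorem any rational root is an integer dividing 26; none of those is a root, so p(λ) has no rational roots and hence (being an irreducible cubic) no repeated roots.
Discriminant of the cubic: Δ = -9300
Δ < 0 ⇒ one real eigenvalue and a complex-conjugate pair: λ ≈ -3.061, 2.531 + 1.445i, 2.531 - 1.445i
Has complex eigenvalues (not diagonalizable over ℝ).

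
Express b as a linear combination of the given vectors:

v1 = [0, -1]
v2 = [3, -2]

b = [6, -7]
c1 = 3, c2 = 2

b = 3·v1 + 2·v2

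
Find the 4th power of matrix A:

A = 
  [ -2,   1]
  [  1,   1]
A^4 = 
  [ 26,  -7]
  [ -7,   5]

A² = A·A:
A²[1,1] = (-2)(-2) + (1)(1) = 5
A²[1,2] = (-2)(1) + (1)(1) = -1
A²[2,1] = (1)(-2) + (1)(1) = -1
A²[2,2] = (1)(1) + (1)(1) = 2
A² = 
  [  5,  -1]
  [ -1,   2]

A^3 = A^2·A:
A^3[1,1] = (5)(-2) + (-1)(1) = -11
A^3[1,2] = (5)(1) + (-1)(1) = 4
A^3[2,1] = (-1)(-2) + (2)(1) = 4
A^3[2,2] = (-1)(1) + (2)(1) = 1
A^3 = 
  [-11,   4]
  [  4,   1]

A^4 = A^3·A:
A^4[1,1] = (-11)(-2) + (4)(1) = 26
A^4[1,2] = (-11)(1) + (4)(1) = -7
A^4[2,1] = (4)(-2) + (1)(1) = -7
A^4[2,2] = (4)(1) + (1)(1) = 5
A^4 = 
  [ 26,  -7]
  [ -7,   5]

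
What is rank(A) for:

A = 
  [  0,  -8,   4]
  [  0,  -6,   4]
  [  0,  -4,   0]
rank(A) = 2

Row reduce:
R2 → R2 - (3/4)·R1
R3 → R3 - (1/2)·R1
R3 → R3 + (2)·R2
REF = 
  [  0,  -8,   4]
  [  0,   0,   1]
  [  0,   0,   0]
Pivot columns: 2, 3 → 2 pivots.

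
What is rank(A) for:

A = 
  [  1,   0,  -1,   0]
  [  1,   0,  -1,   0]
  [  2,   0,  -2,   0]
Row reduce:
R2 → R2 - (1)·R1
R3 → R3 - (2)·R1
REF = 
  [  1,   0,  -1,   0]
  [  0,   0,   0,   0]
  [  0,   0,   0,   0]
Pivot columns: 1 → 1 pivot.

rank(A) = 1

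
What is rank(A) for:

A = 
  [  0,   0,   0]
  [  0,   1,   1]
Row reduce:
Swap R1 ↔ R2
REF = 
  [  0,   1,   1]
  [  0,   0,   0]
Pivot columns: 2 → 1 pivot.

rank(A) = 1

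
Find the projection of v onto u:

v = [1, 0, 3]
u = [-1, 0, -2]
v·u = (1)(-1) + (0)(0) + (3)(-2) = -7
u·u = (-1)² + (0)² + (-2)² = 5
proj_u(v) = (v·u / u·u) × u = (-7/5) × u

proj_u(v) = [7/5, 0, 14/5]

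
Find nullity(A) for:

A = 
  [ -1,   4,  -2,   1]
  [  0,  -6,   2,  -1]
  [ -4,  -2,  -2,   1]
nullity(A) = 2

Row reduce:
R3 → R3 - (4)·R1
R3 → R3 - (3)·R2
REF = 
  [ -1,   4,  -2,   1]
  [  0,  -6,   2,  -1]
  [  0,   0,   0,   0]
Pivot columns: 1, 2 → 2 pivots.
rank(A) = 2, so nullity(A) = 4 - 2 = 2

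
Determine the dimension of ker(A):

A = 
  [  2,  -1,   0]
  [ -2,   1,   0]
nullity(A) = 2

Row reduce:
R2 → R2 + (1)·R1
REF = 
  [  2,  -1,   0]
  [  0,   0,   0]
Pivot columns: 1 → 1 pivot.
rank(A) = 1, so nullity(A) = 3 - 1 = 2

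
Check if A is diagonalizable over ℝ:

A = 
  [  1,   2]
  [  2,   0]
Yes

tr(A) = 1, det(A) = -4
Characteristic polynomial: λ² - tr(A)λ + det(A) = λ² - λ - 4
λ² - λ - 4 = 0  ⇒  λ = (1 ± √((-1)² - 4·(-4)))/2 = (1 ± √(17))/2
  = (1 + √17)/2,  (1 - √17)/2
Eigenvalues: (1 + √17)/2, (1 - √17)/2  (≈ 2.562, -1.562)
The two irrational eigenvalues are distinct (simple), so each has alg. mult. = geom. mult. = 1.
Sum of geometric multiplicities equals n, so A has n independent eigenvectors.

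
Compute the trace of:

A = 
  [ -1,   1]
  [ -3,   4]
3

tr(A) = -1 + 4 = 3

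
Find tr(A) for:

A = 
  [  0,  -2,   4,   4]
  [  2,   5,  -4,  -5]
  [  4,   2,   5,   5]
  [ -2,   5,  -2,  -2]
8

tr(A) = 0 + 5 + 5 + -2 = 8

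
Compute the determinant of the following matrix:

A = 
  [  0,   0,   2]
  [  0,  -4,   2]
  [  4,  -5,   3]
Cofactor expansion along row 1:
det(A) = (0)·((-4)(3) - (2)(-5)) - (0)·((0)(3) - (2)(4)) + (2)·((0)(-5) - (-4)(4))
  = (0)(-2) - (0)(-8) + (2)(16)
  = 32

det(A) = 32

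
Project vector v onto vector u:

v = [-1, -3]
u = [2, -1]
v·u = (-1)(2) + (-3)(-1) = 1
u·u = (2)² + (-1)² = 5
proj_u(v) = (v·u / u·u) × u = (1/5) × u

proj_u(v) = [2/5, -1/5]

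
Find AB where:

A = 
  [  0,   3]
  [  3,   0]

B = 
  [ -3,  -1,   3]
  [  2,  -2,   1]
A is 2×2 and B is 2×3, so AB is 2×3. Each entry is (row of A)·(column of B):
AB[1,1] = (0)(-3) + (3)(2) = 6
AB[1,2] = (0)(-1) + (3)(-2) = -6
AB[1,3] = (0)(3) + (3)(1) = 3
AB[2,1] = (3)(-3) + (0)(2) = -9
AB[2,2] = (3)(-1) + (0)(-2) = -3
AB[2,3] = (3)(3) + (0)(1) = 9

AB = 
  [  6,  -6,   3]
  [ -9,  -3,   9]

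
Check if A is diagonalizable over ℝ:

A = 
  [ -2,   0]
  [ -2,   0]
Yes

tr(A) = -2, det(A) = 0
Characteristic polynomial: λ² - tr(A)λ + det(A) = λ² + 2λ
λ² + 2λ = λ(λ + 2)
Eigenvalues: 0, -2
λ=-2: alg. mult. = 1, geom. mult. = 2 - rank(A - (-2)I) = 2 - 1 = 1
λ=0: alg. mult. = 1, geom. mult. = 2 - rank(A - (0)I) = 2 - 1 = 1
Sum of geometric multiplicities equals n, so A has n independent eigenvectors.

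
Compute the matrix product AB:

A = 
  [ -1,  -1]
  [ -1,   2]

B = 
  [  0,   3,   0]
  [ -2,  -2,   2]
A is 2×2 and B is 2×3, so AB is 2×3. Each entry is (row of A)·(column of B):
AB[1,1] = (-1)(0) + (-1)(-2) = 2
AB[1,2] = (-1)(3) + (-1)(-2) = -1
AB[1,3] = (-1)(0) + (-1)(2) = -2
AB[2,1] = (-1)(0) + (2)(-2) = -4
AB[2,2] = (-1)(3) + (2)(-2) = -7
AB[2,3] = (-1)(0) + (2)(2) = 4

AB = 
  [  2,  -1,  -2]
  [ -4,  -7,   4]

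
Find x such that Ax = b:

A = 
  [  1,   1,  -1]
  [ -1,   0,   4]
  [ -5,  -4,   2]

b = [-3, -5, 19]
x = [-3, -2, -2]

Row reduce the augmented matrix [A|b]:
R2 → R2 + (1)·R1
R3 → R3 + (5)·R1
R3 → R3 - (1)·R2
REF = 
  [  1,   1,  -1,  -3]
  [  0,   1,   3,  -8]
  [  0,   0,  -6,  12]

Back-substitution:
x₃ = 12 / (-6) = -2
x₂ = (-8 - (3)(-2)) / 1 = -2
x₁ = (-3 - (1)(-2) - (-1)(-2)) / 1 = -3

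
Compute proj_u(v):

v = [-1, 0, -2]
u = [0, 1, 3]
proj_u(v) = [0, -3/5, -9/5]

v·u = (-1)(0) + (0)(1) + (-2)(3) = -6
u·u = (0)² + (1)² + (3)² = 10
proj_u(v) = (v·u / u·u) × u = (-6/10) × u = (-3/5) × u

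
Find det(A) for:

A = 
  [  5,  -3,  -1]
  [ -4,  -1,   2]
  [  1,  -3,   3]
Cofactor expansion along row 1:
det(A) = (5)·((-1)(3) - (2)(-3)) - (-3)·((-4)(3) - (2)(1)) + (-1)·((-4)(-3) - (-1)(1))
  = (5)(3) - (-3)(-14) + (-1)(13)
  = -40

det(A) = -40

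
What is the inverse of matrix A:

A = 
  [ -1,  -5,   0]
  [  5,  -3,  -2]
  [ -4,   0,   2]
det(A) = (-1)·((-3)(2) - (-2)(0)) - (-5)·((5)(2) - (-2)(-4)) + (0)·((5)(0) - (-3)(-4))
  = (-1)(-6) - (-5)(2) + (0)(-12)
  = 16
det(A) = 16 ≠ 0, so A is invertible.

Cofactors Cᵢⱼ = (-1)ⁱ⁺ʲ·Mᵢⱼ:
C = 
  [ -6,  -2, -12]
  [ 10,  -2,  20]
  [ 10,  -2,  28]

adj(A) = Cᵀ:
adj(A) = 
  [ -6,  10,  10]
  [ -2,  -2,  -2]
  [-12,  20,  28]

A⁻¹ = (1/16) · adj(A):
A⁻¹ = 
  [-3/8,  5/8,  5/8]
  [-1/8, -1/8, -1/8]
  [-3/4,  5/4,  7/4]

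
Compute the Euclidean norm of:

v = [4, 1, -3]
5.099

||v||₂ = √((4)² + (1)² + (-3)²) = √26 = 5.099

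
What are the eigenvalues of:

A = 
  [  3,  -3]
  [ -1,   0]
tr(A) = 3, det(A) = -3
Characteristic polynomial: λ² - tr(A)λ + det(A) = λ² - 3λ - 3
λ² - 3λ - 3 = 0  ⇒  λ = (3 ± √((-3)² - 4·(-3)))/2 = (3 ± √(21))/2
  = (3 + √21)/2,  (3 - √21)/2

λ = (3 + √21)/2, (3 - √21)/2  (≈ 3.791, -0.7913)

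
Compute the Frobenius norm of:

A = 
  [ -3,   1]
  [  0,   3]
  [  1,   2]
||A||_F = 4.899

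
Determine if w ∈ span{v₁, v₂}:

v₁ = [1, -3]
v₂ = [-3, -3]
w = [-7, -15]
Yes

Form the augmented matrix and row-reduce:
[v₁|v₂|w] = 
  [  1,  -3,  -7]
  [ -3,  -3, -15]
R2 → R2 + (3)·R1
REF = 
  [  1,  -3,  -7]
  [  0, -12, -36]

No row of the form [0 0 | nonzero], so the system is consistent. Back-substitution gives c₁ = 2, c₂ = 3: w = (2)·v₁ + (3)·v₂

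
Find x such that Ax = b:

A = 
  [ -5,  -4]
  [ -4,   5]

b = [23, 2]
Row reduce the augmented matrix [A|b]:
R2 → R2 - (4/5)·R1
REF = 
  [   -5,    -4,    23]
  [    0,  41/5, -82/5]

Back-substitution:
x₂ = (-82/5) / (41/5) = -2
x₁ = (23 - (-4)(-2)) / (-5) = -3

x = [-3, -2]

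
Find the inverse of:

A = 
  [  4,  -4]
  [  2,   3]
det(A) = (4)(3) - (-4)(2) = 20
For a 2×2 matrix, A⁻¹ = (1/det(A)) · [[d, -b], [-c, a]]
    = (1/20) · [[3, 4], [-2, 4]]

A⁻¹ = 
  [ 3/20,   1/5]
  [-1/10,   1/5]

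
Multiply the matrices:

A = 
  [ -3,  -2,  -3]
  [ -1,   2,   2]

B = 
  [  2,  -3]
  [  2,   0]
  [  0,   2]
AB = 
  [-10,   3]
  [  2,   7]

A is 2×3 and B is 3×2, so AB is 2×2. Each entry is (row of A)·(column of B):
AB[1,1] = (-3)(2) + (-2)(2) + (-3)(0) = -10
AB[1,2] = (-3)(-3) + (-2)(0) + (-3)(2) = 3
AB[2,1] = (-1)(2) + (2)(2) + (2)(0) = 2
AB[2,2] = (-1)(-3) + (2)(0) + (2)(2) = 7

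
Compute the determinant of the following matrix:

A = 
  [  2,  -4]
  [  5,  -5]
For a 2×2 matrix, det = ad - bc = (2)(-5) - (-4)(5) = 10

det(A) = 10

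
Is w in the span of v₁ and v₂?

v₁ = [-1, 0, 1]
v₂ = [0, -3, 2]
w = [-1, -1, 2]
No

Form the augmented matrix and row-reduce:
[v₁|v₂|w] = 
  [ -1,   0,  -1]
  [  0,  -3,  -1]
  [  1,   2,   2]
R3 → R3 + (1)·R1
R3 → R3 + (2/3)·R2
REF = 
  [ -1,   0,  -1]
  [  0,  -3,  -1]
  [  0,   0, 1/3]

Row 3 reads [0 0 | 1/3], i.e. 0 = 1/3, so the system is inconsistent and w ∉ span{v₁, v₂}.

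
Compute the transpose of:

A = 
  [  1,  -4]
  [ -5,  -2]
Aᵀ = 
  [  1,  -5]
  [ -4,  -2]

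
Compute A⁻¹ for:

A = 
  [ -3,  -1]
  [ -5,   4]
det(A) = (-3)(4) - (-1)(-5) = -17
For a 2×2 matrix, A⁻¹ = (1/det(A)) · [[d, -b], [-c, a]]
    = (-1/17) · [[4, 1], [5, -3]]

A⁻¹ = 
  [-4/17, -1/17]
  [-5/17,  3/17]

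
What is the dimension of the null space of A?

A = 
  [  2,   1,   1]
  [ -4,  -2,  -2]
nullity(A) = 2

Row reduce:
R2 → R2 + (2)·R1
REF = 
  [  2,   1,   1]
  [  0,   0,   0]
Pivot columns: 1 → 1 pivot.
rank(A) = 1, so nullity(A) = 3 - 1 = 2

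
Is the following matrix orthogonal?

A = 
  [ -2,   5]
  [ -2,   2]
No

AᵀA = 
  [  8, -14]
  [-14,  29]
≠ I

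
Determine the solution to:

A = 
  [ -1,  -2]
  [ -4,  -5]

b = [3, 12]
x = [-3, 0]

Row reduce the augmented matrix [A|b]:
R2 → R2 - (4)·R1
REF = 
  [ -1,  -2,   3]
  [  0,   3,   0]

Back-substitution:
x₂ = 0 / 3 = 0
x₁ = (3 - (-2)(0)) / (-1) = -3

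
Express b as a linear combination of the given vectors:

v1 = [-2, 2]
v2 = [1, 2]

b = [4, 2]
c1 = -1, c2 = 2

b = -1·v1 + 2·v2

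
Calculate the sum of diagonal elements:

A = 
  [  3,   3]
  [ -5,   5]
8

tr(A) = 3 + 5 = 8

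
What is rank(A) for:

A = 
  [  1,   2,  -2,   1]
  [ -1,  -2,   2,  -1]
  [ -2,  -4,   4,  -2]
Row reduce:
R2 → R2 + (1)·R1
R3 → R3 + (2)·R1
REF = 
  [  1,   2,  -2,   1]
  [  0,   0,   0,   0]
  [  0,   0,   0,   0]
Pivot columns: 1 → 1 pivot.

rank(A) = 1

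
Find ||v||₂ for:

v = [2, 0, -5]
5.385

||v||₂ = √((2)² + (0)² + (-5)²) = √29 = 5.385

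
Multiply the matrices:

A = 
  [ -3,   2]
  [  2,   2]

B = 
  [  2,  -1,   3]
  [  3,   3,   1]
A is 2×2 and B is 2×3, so AB is 2×3. Each entry is (row of A)·(column of B):
AB[1,1] = (-3)(2) + (2)(3) = 0
AB[1,2] = (-3)(-1) + (2)(3) = 9
AB[1,3] = (-3)(3) + (2)(1) = -7
AB[2,1] = (2)(2) + (2)(3) = 10
AB[2,2] = (2)(-1) + (2)(3) = 4
AB[2,3] = (2)(3) + (2)(1) = 8

AB = 
  [  0,   9,  -7]
  [ 10,   4,   8]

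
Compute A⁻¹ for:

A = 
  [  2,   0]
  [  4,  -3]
det(A) = (2)(-3) - (0)(4) = -6
For a 2×2 matrix, A⁻¹ = (1/det(A)) · [[d, -b], [-c, a]]
    = (-1/6) · [[-3, 0], [-4, 2]]

A⁻¹ = 
  [ 1/2,    0]
  [ 2/3, -1/3]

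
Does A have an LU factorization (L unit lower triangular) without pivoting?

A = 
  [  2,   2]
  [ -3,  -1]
Yes.
A[1,1] = 2 ≠ 0, so Gaussian elimination proceeds without a row swap: multiplier ℓ₂₁ = (-3)/(2) = -3/2, and U[2,2] = -1 - (-3/2)(2) = 2.
L = 
  [   1,    0]
  [-3/2,    1]
U = 
  [  2,   2]
  [  0,   2]
Check row 2 of LU: [(-3/2)(2), (-3/2)(2) + 2] = [-3, -1] = row 2 of A ✓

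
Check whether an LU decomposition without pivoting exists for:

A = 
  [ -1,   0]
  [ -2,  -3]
Yes.
A[1,1] = -1 ≠ 0, so Gaussian elimination proceeds without a row swap: multiplier ℓ₂₁ = (-2)/(-1) = 2, and U[2,2] = -3 - (2)(0) = -3.
L = 
  [  1,   0]
  [  2,   1]
U = 
  [ -1,   0]
  [  0,  -3]
Check row 2 of LU: [(2)(-1), (2)(0) + (-3)] = [-2, -3] = row 2 of A ✓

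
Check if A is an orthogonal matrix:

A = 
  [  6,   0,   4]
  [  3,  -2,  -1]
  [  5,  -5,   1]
No

AᵀA = 
  [ 70, -31,  26]
  [-31,  29,  -3]
  [ 26,  -3,  18]
≠ I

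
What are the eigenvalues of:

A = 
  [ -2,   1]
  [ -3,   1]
λ = (-1 + i√3)/2, (-1 - i√3)/2  (≈ -0.5 + 0.866i, -0.5 - 0.866i)

tr(A) = -1, det(A) = 1
Characteristic polynomial: λ² - tr(A)λ + det(A) = λ² + λ + 1
λ² + λ + 1 = 0  ⇒  λ = (-1 ± √((1)² - 4·(1)))/2 = (-1 ± √(-3))/2
  = (-1 + i√3)/2,  (-1 - i√3)/2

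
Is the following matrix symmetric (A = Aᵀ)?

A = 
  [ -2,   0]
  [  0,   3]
Yes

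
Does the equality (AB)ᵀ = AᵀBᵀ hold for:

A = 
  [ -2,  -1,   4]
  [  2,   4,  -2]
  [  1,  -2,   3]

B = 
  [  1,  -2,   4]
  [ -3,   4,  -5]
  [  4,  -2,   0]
No

(AB)ᵀ = 
  [ 17, -18,  19]
  [ -8,  16, -16]
  [ -3, -12,  14]

AᵀBᵀ = 
  [ -2,   9, -12]
  [-17,  29, -12]
  [ 20, -35,  20]

The two matrices differ, so (AB)ᵀ ≠ AᵀBᵀ in general. The correct identity is (AB)ᵀ = BᵀAᵀ.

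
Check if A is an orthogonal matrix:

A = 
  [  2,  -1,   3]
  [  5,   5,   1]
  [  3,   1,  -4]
No

AᵀA = 
  [ 38,  26,  -1]
  [ 26,  27,  -2]
  [ -1,  -2,  26]
≠ I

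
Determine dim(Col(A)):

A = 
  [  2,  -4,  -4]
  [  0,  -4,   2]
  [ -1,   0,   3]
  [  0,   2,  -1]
dim(Col(A)) = 2

Row reduce:
R3 → R3 + (1/2)·R1
R3 → R3 - (1/2)·R2
R4 → R4 + (1/2)·R2
REF = 
  [  2,  -4,  -4]
  [  0,  -4,   2]
  [  0,   0,   0]
  [  0,   0,   0]
Pivot columns: 1, 2 → 2 pivots.
dim(Col(A)) = number of pivot columns = 2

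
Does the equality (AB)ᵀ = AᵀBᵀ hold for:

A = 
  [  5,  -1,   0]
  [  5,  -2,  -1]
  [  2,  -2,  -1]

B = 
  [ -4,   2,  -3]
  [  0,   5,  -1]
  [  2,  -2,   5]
No

(AB)ᵀ = 
  [-20, -22, -10]
  [  5,   2,  -4]
  [-14, -18,  -9]

AᵀBᵀ = 
  [-16,  23,  10]
  [  6,  -8,  -8]
  [  1,  -4,  -3]

The two matrices differ, so (AB)ᵀ ≠ AᵀBᵀ in general. The correct identity is (AB)ᵀ = BᵀAᵀ.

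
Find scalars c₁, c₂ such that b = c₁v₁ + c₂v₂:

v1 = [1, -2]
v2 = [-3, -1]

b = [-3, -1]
c1 = 0, c2 = 1

b = 0·v1 + 1·v2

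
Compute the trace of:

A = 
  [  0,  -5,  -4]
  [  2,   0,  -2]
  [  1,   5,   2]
2

tr(A) = 0 + 0 + 2 = 2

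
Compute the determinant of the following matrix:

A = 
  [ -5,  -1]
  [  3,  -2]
13

For a 2×2 matrix, det = ad - bc = (-5)(-2) - (-1)(3) = 13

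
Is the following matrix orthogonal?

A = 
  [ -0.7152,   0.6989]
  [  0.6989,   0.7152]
Yes

AᵀA = 
  [  1,   0]
  [  0,   1]
≈ I (equal to I up to the 4-dp rounding of the entries)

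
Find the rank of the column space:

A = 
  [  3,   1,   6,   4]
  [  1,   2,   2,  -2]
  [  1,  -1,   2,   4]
dim(Col(A)) = 2

Row reduce:
R2 → R2 - (1/3)·R1
R3 → R3 - (1/3)·R1
R3 → R3 + (4/5)·R2
REF = 
  [    3,     1,     6,     4]
  [    0,   5/3,     0, -10/3]
  [    0,     0,     0,     0]
Pivot columns: 1, 2 → 2 pivots.
dim(Col(A)) = number of pivot columns = 2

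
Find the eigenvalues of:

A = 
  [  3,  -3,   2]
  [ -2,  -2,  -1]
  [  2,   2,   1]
Characteristic polynomial: det(λI - A) = λ³ - 2λ² - 13λ
The constant term is 0, so λ = 0 is a root: p(λ) = λ(λ² - 2λ - 13)
λ² - 2λ - 13 = 0  ⇒  λ = (2 ± √((-2)² - 4·(-13)))/2 = (2 ± √(56))/2
  = 1 + √14,  1 - √14

λ = 0, 1 + √14, 1 - √14  (≈ 0, 4.742, -2.742)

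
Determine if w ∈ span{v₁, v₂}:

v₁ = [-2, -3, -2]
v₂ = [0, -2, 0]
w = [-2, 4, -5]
No

Form the augmented matrix and row-reduce:
[v₁|v₂|w] = 
  [ -2,   0,  -2]
  [ -3,  -2,   4]
  [ -2,   0,  -5]
R2 → R2 - (3/2)·R1
R3 → R3 - (1)·R1
REF = 
  [ -2,   0,  -2]
  [  0,  -2,   7]
  [  0,   0,  -3]

Row 3 reads [0 0 | -3], i.e. 0 = -3, so the system is inconsistent and w ∉ span{v₁, v₂}.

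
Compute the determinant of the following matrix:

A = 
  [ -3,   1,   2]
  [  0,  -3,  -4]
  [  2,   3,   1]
Cofactor expansion along row 1:
det(A) = (-3)·((-3)(1) - (-4)(3)) - (1)·((0)(1) - (-4)(2)) + (2)·((0)(3) - (-3)(2))
  = (-3)(9) - (1)(8) + (2)(6)
  = -23

det(A) = -23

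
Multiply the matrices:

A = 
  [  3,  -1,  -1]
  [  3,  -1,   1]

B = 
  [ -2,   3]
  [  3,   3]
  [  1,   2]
AB = 
  [-10,   4]
  [ -8,   8]

A is 2×3 and B is 3×2, so AB is 2×2. Each entry is (row of A)·(column of B):
AB[1,1] = (3)(-2) + (-1)(3) + (-1)(1) = -10
AB[1,2] = (3)(3) + (-1)(3) + (-1)(2) = 4
AB[2,1] = (3)(-2) + (-1)(3) + (1)(1) = -8
AB[2,2] = (3)(3) + (-1)(3) + (1)(2) = 8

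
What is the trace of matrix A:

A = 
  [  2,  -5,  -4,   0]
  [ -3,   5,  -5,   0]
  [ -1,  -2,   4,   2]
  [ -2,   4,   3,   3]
14

tr(A) = 2 + 5 + 4 + 3 = 14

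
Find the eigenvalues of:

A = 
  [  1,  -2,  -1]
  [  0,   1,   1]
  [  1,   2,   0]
Characteristic polynomial: det(λI - A) = λ³ - 2λ² + 3
Testing integer divisors of the constant term: p(-1) = 0, so (λ + 1) is a factor:
p(λ) = (λ + 1)(λ² - 3λ + 3)
λ² - 3λ + 3 = 0  ⇒  λ = (3 ± √((-3)² - 4·(3)))/2 = (3 ± √(-3))/2
  = (3 + i√3)/2,  (3 - i√3)/2

λ = -1, (3 + i√3)/2, (3 - i√3)/2  (≈ -1, 1.5 + 0.866i, 1.5 - 0.866i)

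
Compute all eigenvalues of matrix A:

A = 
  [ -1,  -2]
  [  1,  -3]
λ = -2 + i, -2 - i  (≈ -2 + 1i, -2 - 1i)

tr(A) = -4, det(A) = 5
Characteristic polynomial: λ² - tr(A)λ + det(A) = λ² + 4λ + 5
λ² + 4λ + 5 = 0  ⇒  λ = (-4 ± √((4)² - 4·(5)))/2 = (-4 ± √(-4))/2
  = -2 + i,  -2 - i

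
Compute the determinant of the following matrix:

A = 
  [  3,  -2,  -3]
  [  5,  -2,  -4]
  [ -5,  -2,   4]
Cofactor expansion along row 1:
det(A) = (3)·((-2)(4) - (-4)(-2)) - (-2)·((5)(4) - (-4)(-5)) + (-3)·((5)(-2) - (-2)(-5))
  = (3)(-16) - (-2)(0) + (-3)(-20)
  = 12

det(A) = 12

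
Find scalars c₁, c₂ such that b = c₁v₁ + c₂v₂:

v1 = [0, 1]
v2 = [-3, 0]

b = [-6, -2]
c1 = -2, c2 = 2

b = -2·v1 + 2·v2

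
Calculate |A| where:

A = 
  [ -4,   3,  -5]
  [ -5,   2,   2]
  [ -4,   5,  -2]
Cofactor expansion along row 1:
det(A) = (-4)·((2)(-2) - (2)(5)) - (3)·((-5)(-2) - (2)(-4)) + (-5)·((-5)(5) - (2)(-4))
  = (-4)(-14) - (3)(18) + (-5)(-17)
  = 87

det(A) = 87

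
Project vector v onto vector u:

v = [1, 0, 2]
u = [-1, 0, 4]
v·u = (1)(-1) + (0)(0) + (2)(4) = 7
u·u = (-1)² + (0)² + (4)² = 17
proj_u(v) = (v·u / u·u) × u = (7/17) × u

proj_u(v) = [-7/17, 0, 28/17]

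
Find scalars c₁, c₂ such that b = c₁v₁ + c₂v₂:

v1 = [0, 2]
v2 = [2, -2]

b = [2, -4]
c1 = -1, c2 = 1

b = -1·v1 + 1·v2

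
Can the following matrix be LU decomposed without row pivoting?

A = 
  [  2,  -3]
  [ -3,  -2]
Yes.
A[1,1] = 2 ≠ 0, so Gaussian elimination proceeds without a row swap: multiplier ℓ₂₁ = (-3)/(2) = -3/2, and U[2,2] = -2 - (-3/2)(-3) = -13/2.
L = 
  [   1,    0]
  [-3/2,    1]
U = 
  [    2,    -3]
  [    0, -13/2]
Check row 2 of LU: [(-3/2)(2), (-3/2)(-3) + (-13/2)] = [-3, -2] = row 2 of A ✓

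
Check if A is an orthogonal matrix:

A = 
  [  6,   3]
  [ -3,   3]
No

AᵀA = 
  [ 45,   9]
  [  9,  18]
≠ I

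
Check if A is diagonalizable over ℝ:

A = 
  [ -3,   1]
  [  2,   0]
Yes

tr(A) = -3, det(A) = -2
Characteristic polynomial: λ² - tr(A)λ + det(A) = λ² + 3λ - 2
λ² + 3λ - 2 = 0  ⇒  λ = (-3 ± √((3)² - 4·(-2)))/2 = (-3 ± √(17))/2
  = (-3 + √17)/2,  (-3 - √17)/2
Eigenvalues: (-3 + √17)/2, (-3 - √17)/2  (≈ 0.5616, -3.562)
The two irrational eigenvalues are distinct (simple), so each has alg. mult. = geom. mult. = 1.
Sum of geometric multiplicities equals n, so A has n independent eigenvectors.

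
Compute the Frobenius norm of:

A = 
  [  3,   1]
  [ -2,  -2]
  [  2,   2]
||A||_F = 5.099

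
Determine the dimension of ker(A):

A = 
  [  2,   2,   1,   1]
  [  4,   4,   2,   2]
nullity(A) = 3

Row reduce:
R2 → R2 - (2)·R1
REF = 
  [  2,   2,   1,   1]
  [  0,   0,   0,   0]
Pivot columns: 1 → 1 pivot.
rank(A) = 1, so nullity(A) = 4 - 1 = 3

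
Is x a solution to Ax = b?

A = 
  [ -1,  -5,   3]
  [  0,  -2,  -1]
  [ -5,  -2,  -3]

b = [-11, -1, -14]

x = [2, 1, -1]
No

Ax = [-10, -1, -9] ≠ b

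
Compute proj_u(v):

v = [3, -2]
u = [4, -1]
proj_u(v) = [56/17, -14/17]

v·u = (3)(4) + (-2)(-1) = 14
u·u = (4)² + (-1)² = 17
proj_u(v) = (v·u / u·u) × u = (14/17) × u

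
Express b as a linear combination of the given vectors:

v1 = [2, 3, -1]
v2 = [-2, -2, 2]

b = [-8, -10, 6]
c1 = -2, c2 = 2

b = -2·v1 + 2·v2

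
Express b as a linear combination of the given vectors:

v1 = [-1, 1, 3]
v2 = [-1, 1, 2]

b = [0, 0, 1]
c1 = 1, c2 = -1

b = 1·v1 + -1·v2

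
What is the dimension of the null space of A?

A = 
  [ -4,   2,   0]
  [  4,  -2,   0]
nullity(A) = 2

Row reduce:
R2 → R2 + (1)·R1
REF = 
  [ -4,   2,   0]
  [  0,   0,   0]
Pivot columns: 1 → 1 pivot.
rank(A) = 1, so nullity(A) = 3 - 1 = 2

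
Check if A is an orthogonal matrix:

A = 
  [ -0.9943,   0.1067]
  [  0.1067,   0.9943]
Yes

AᵀA = 
  [  1,   0]
  [  0,   1]
≈ I (equal to I up to the 4-dp rounding of the entries)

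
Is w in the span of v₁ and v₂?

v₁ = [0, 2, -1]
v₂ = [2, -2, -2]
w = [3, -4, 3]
No

Form the augmented matrix and row-reduce:
[v₁|v₂|w] = 
  [  0,   2,   3]
  [  2,  -2,  -4]
  [ -1,  -2,   3]
Swap R1 ↔ R2
R3 → R3 + (1/2)·R1
R3 → R3 + (3/2)·R2
REF = 
  [   2,   -2,   -4]
  [   0,    2,    3]
  [   0,    0, 11/2]

Row 3 reads [0 0 | 11/2], i.e. 0 = 11/2, so the system is inconsistent and w ∉ span{v₁, v₂}.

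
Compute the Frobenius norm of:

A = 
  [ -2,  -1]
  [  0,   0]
||A||_F = 2.236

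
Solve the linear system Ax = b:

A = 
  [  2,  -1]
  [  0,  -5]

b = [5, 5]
Row reduce the augmented matrix [A|b]:
(already in echelon form)
REF = 
  [  2,  -1,   5]
  [  0,  -5,   5]

Back-substitution:
x₂ = 5 / (-5) = -1
x₁ = (5 - (-1)(-1)) / 2 = 2

x = [2, -1]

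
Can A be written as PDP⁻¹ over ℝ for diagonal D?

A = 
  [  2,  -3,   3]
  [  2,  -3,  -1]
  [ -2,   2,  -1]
No

Characteristic polynomial: det(λI - A) = λ³ + 2λ² + 9λ + 8
Testing integer divisors of the constant term: p(-1) = 0, so (λ + 1) is a factor:
p(λ) = (λ + 1)(λ² + λ + 8)
λ² + λ + 8 = 0  ⇒  λ = (-1 ± √((1)² - 4·(8)))/2 = (-1 ± √(-31))/2
  = (-1 + i√31)/2,  (-1 - i√31)/2
Eigenvalues: -1, (-1 + i√31)/2, (-1 - i√31)/2  (≈ -1, -0.5 + 2.784i, -0.5 - 2.784i)
Has complex eigenvalues (not diagonalizable over ℝ).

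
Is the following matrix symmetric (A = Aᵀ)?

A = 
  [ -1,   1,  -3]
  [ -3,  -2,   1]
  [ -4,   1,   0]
No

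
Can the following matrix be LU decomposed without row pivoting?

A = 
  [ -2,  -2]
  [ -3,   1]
Yes.
A[1,1] = -2 ≠ 0, so Gaussian elimination proceeds without a row swap: multiplier ℓ₂₁ = (-3)/(-2) = 3/2, and U[2,2] = 1 - (3/2)(-2) = 4.
L = 
  [  1,   0]
  [3/2,   1]
U = 
  [ -2,  -2]
  [  0,   4]
Check row 2 of LU: [(3/2)(-2), (3/2)(-2) + 4] = [-3, 1] = row 2 of A ✓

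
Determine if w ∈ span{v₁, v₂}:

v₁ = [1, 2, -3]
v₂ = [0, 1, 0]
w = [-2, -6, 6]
Yes

Form the augmented matrix and row-reduce:
[v₁|v₂|w] = 
  [  1,   0,  -2]
  [  2,   1,  -6]
  [ -3,   0,   6]
R2 → R2 - (2)·R1
R3 → R3 + (3)·R1
REF = 
  [  1,   0,  -2]
  [  0,   1,  -2]
  [  0,   0,   0]

No row of the form [0 0 | nonzero], so the system is consistent. Back-substitution gives c₁ = -2, c₂ = -2: w = (-2)·v₁ + (-2)·v₂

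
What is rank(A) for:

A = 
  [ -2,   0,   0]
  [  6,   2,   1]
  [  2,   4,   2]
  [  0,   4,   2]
rank(A) = 2

Row reduce:
R2 → R2 + (3)·R1
R3 → R3 + (1)·R1
R3 → R3 - (2)·R2
R4 → R4 - (2)·R2
REF = 
  [ -2,   0,   0]
  [  0,   2,   1]
  [  0,   0,   0]
  [  0,   0,   0]
Pivot columns: 1, 2 → 2 pivots.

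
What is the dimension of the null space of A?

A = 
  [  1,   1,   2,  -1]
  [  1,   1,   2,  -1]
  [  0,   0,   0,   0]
nullity(A) = 3

Row reduce:
R2 → R2 - (1)·R1
REF = 
  [  1,   1,   2,  -1]
  [  0,   0,   0,   0]
  [  0,   0,   0,   0]
Pivot columns: 1 → 1 pivot.
rank(A) = 1, so nullity(A) = 4 - 1 = 3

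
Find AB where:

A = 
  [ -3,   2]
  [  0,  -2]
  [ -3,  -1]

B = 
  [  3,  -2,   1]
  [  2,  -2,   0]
A is 3×2 and B is 2×3, so AB is 3×3. Each entry is (row of A)·(column of B):
AB[1,1] = (-3)(3) + (2)(2) = -5
AB[1,2] = (-3)(-2) + (2)(-2) = 2
AB[1,3] = (-3)(1) + (2)(0) = -3
AB[2,1] = (0)(3) + (-2)(2) = -4
AB[2,2] = (0)(-2) + (-2)(-2) = 4
AB[2,3] = (0)(1) + (-2)(0) = 0
AB[3,1] = (-3)(3) + (-1)(2) = -11
AB[3,2] = (-3)(-2) + (-1)(-2) = 8
AB[3,3] = (-3)(1) + (-1)(0) = -3

AB = 
  [ -5,   2,  -3]
  [ -4,   4,   0]
  [-11,   8,  -3]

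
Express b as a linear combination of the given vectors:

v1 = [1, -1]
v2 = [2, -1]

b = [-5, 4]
c1 = -3, c2 = -1

b = -3·v1 + -1·v2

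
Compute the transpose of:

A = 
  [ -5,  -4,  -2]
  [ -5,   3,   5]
Aᵀ = 
  [ -5,  -5]
  [ -4,   3]
  [ -2,   5]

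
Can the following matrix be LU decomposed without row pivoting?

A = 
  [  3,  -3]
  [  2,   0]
Yes.
A[1,1] = 3 ≠ 0, so Gaussian elimination proceeds without a row swap: multiplier ℓ₂₁ = (2)/(3) = 2/3, and U[2,2] = 0 - (2/3)(-3) = 2.
L = 
  [  1,   0]
  [2/3,   1]
U = 
  [  3,  -3]
  [  0,   2]
Check row 2 of LU: [(2/3)(3), (2/3)(-3) + 2] = [2, 0] = row 2 of A ✓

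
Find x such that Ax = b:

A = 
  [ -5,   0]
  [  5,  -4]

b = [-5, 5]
x = [1, 0]

Row reduce the augmented matrix [A|b]:
R2 → R2 + (1)·R1
REF = 
  [ -5,   0,  -5]
  [  0,  -4,   0]

Back-substitution:
x₂ = 0 / (-4) = 0
x₁ = (-5 - (0)(0)) / (-5) = 1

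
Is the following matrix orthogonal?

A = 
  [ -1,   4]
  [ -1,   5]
No

AᵀA = 
  [  2,  -9]
  [ -9,  41]
≠ I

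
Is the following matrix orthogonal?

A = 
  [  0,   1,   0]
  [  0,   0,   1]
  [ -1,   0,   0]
Yes

AᵀA = 
  [  1,   0,   0]
  [  0,   1,   0]
  [  0,   0,   1]
= I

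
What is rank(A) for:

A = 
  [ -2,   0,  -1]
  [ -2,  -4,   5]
rank(A) = 2

Row reduce:
R2 → R2 - (1)·R1
REF = 
  [ -2,   0,  -1]
  [  0,  -4,   6]
Pivot columns: 1, 2 → 2 pivots.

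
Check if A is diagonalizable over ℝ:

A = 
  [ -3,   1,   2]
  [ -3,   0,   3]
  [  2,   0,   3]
No

Characteristic polynomial: det(λI - A) = λ³ - 10λ - 15
By the rational root theorem any rational root is an integer dividing 15; none of those is a root, so p(λ) has no rational roots and hence (being an irreducible cubic) no repeated roots.
Discriminant of the cubic: Δ = -2075
Δ < 0 ⇒ one real eigenvalue and a complex-conjugate pair: λ ≈ 3.743, -1.871 + 0.7112i, -1.871 - 0.7112i
Has complex eigenvalues (not diagonalizable over ℝ).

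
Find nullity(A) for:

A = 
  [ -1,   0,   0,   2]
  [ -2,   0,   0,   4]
nullity(A) = 3

Row reduce:
R2 → R2 - (2)·R1
REF = 
  [ -1,   0,   0,   2]
  [  0,   0,   0,   0]
Pivot columns: 1 → 1 pivot.
rank(A) = 1, so nullity(A) = 4 - 1 = 3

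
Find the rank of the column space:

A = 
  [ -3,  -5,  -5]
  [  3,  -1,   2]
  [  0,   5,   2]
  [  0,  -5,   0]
Row reduce:
R2 → R2 + (1)·R1
R3 → R3 + (5/6)·R2
R4 → R4 - (5/6)·R2
R4 → R4 + (5)·R3
REF = 
  [  -3,   -5,   -5]
  [   0,   -6,   -3]
  [   0,    0, -1/2]
  [   0,    0,    0]
Pivot columns: 1, 2, 3 → 3 pivots.
dim(Col(A)) = number of pivot columns = 3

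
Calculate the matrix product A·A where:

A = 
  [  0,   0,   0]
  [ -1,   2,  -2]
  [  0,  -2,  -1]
A² = A·A:
A²[1,1] = (0)(0) + (0)(-1) + (0)(0) = 0
A²[1,2] = (0)(0) + (0)(2) + (0)(-2) = 0
A²[1,3] = (0)(0) + (0)(-2) + (0)(-1) = 0
A²[2,1] = (-1)(0) + (2)(-1) + (-2)(0) = -2
A²[2,2] = (-1)(0) + (2)(2) + (-2)(-2) = 8
A²[2,3] = (-1)(0) + (2)(-2) + (-2)(-1) = -2
A²[3,1] = (0)(0) + (-2)(-1) + (-1)(0) = 2
A²[3,2] = (0)(0) + (-2)(2) + (-1)(-2) = -2
A²[3,3] = (0)(0) + (-2)(-2) + (-1)(-1) = 5
A² = 
  [  0,   0,   0]
  [ -2,   8,  -2]
  [  2,  -2,   5]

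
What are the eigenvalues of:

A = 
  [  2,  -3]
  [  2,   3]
λ = (5 + i√23)/2, (5 - i√23)/2  (≈ 2.5 + 2.398i, 2.5 - 2.398i)

tr(A) = 5, det(A) = 12
Characteristic polynomial: λ² - tr(A)λ + det(A) = λ² - 5λ + 12
λ² - 5λ + 12 = 0  ⇒  λ = (5 ± √((-5)² - 4·(12)))/2 = (5 ± √(-23))/2
  = (5 + i√23)/2,  (5 - i√23)/2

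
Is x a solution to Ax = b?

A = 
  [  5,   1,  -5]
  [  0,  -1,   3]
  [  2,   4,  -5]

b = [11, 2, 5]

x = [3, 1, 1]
Yes

Ax = [11, 2, 5] = b ✓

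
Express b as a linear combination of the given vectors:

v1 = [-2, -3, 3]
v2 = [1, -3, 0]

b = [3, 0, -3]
c1 = -1, c2 = 1

b = -1·v1 + 1·v2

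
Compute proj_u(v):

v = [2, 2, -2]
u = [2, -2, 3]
v·u = (2)(2) + (2)(-2) + (-2)(3) = -6
u·u = (2)² + (-2)² + (3)² = 17
proj_u(v) = (v·u / u·u) × u = (-6/17) × u

proj_u(v) = [-12/17, 12/17, -18/17]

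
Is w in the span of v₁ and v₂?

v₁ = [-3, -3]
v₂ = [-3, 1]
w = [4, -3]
Yes

Form the augmented matrix and row-reduce:
[v₁|v₂|w] = 
  [ -3,  -3,   4]
  [ -3,   1,  -3]
R2 → R2 - (1)·R1
REF = 
  [ -3,  -3,   4]
  [  0,   4,  -7]

No row of the form [0 0 | nonzero], so the system is consistent. Back-substitution gives c₁ = 5/12, c₂ = -7/4: w = (5/12)·v₁ + (-7/4)·v₂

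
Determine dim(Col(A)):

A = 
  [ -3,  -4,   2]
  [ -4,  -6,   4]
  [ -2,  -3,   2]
dim(Col(A)) = 2

Row reduce:
R2 → R2 - (4/3)·R1
R3 → R3 - (2/3)·R1
R3 → R3 - (1/2)·R2
REF = 
  [  -3,   -4,    2]
  [   0, -2/3,  4/3]
  [   0,    0,    0]
Pivot columns: 1, 2 → 2 pivots.
dim(Col(A)) = number of pivot columns = 2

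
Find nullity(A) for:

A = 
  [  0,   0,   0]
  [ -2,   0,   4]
nullity(A) = 2

Row reduce:
Swap R1 ↔ R2
REF = 
  [ -2,   0,   4]
  [  0,   0,   0]
Pivot columns: 1 → 1 pivot.
rank(A) = 1, so nullity(A) = 3 - 1 = 2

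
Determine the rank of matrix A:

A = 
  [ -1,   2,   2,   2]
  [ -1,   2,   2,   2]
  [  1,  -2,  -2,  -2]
rank(A) = 1

Row reduce:
R2 → R2 - (1)·R1
R3 → R3 + (1)·R1
REF = 
  [ -1,   2,   2,   2]
  [  0,   0,   0,   0]
  [  0,   0,   0,   0]
Pivot columns: 1 → 1 pivot.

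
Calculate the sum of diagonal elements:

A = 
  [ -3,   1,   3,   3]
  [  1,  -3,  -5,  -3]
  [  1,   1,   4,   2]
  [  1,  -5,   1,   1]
-1

tr(A) = -3 + -3 + 4 + 1 = -1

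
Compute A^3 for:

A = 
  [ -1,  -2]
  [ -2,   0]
A² = A·A:
A²[1,1] = (-1)(-1) + (-2)(-2) = 5
A²[1,2] = (-1)(-2) + (-2)(0) = 2
A²[2,1] = (-2)(-1) + (0)(-2) = 2
A²[2,2] = (-2)(-2) + (0)(0) = 4
A² = 
  [  5,   2]
  [  2,   4]

A^3 = A^2·A:
A^3[1,1] = (5)(-1) + (2)(-2) = -9
A^3[1,2] = (5)(-2) + (2)(0) = -10
A^3[2,1] = (2)(-1) + (4)(-2) = -10
A^3[2,2] = (2)(-2) + (4)(0) = -4
A^3 = 
  [ -9, -10]
  [-10,  -4]

Therefore
A^3 = 
  [ -9, -10]
  [-10,  -4]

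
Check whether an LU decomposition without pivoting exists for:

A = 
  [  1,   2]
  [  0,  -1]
Yes.
A[1,1] = 1 ≠ 0, so Gaussian elimination proceeds without a row swap: multiplier ℓ₂₁ = (0)/(1) = 0, and U[2,2] = -1 - (0)(2) = -1.
L = 
  [  1,   0]
  [  0,   1]
U = 
  [  1,   2]
  [  0,  -1]
Check row 2 of LU: [(0)(1), (0)(2) + (-1)] = [0, -1] = row 2 of A ✓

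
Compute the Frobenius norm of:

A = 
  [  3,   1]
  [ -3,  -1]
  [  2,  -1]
||A||_F = 5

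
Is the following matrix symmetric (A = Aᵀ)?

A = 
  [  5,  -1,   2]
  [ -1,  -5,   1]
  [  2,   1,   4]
Yes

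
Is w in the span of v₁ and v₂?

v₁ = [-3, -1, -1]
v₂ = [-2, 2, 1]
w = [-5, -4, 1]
No

Form the augmented matrix and row-reduce:
[v₁|v₂|w] = 
  [ -3,  -2,  -5]
  [ -1,   2,  -4]
  [ -1,   1,   1]
R2 → R2 - (1/3)·R1
R3 → R3 - (1/3)·R1
R3 → R3 - (5/8)·R2
REF = 
  [  -3,   -2,   -5]
  [   0,  8/3, -7/3]
  [   0,    0, 33/8]

Row 3 reads [0 0 | 33/8], i.e. 0 = 33/8, so the system is inconsistent and w ∉ span{v₁, v₂}.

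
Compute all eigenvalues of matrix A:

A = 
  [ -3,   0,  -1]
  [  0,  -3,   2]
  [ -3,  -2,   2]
λ = -3, (-1 + √21)/2, (-1 - √21)/2  (≈ -3, 1.791, -2.791)

Characteristic polynomial: det(λI - A) = λ³ + 4λ² - 2λ - 15
Testing integer divisors of the constant term: p(-3) = 0, so (λ + 3) is a factor:
p(λ) = (λ + 3)(λ² + λ - 5)
λ² + λ - 5 = 0  ⇒  λ = (-1 ± √((1)² - 4·(-5)))/2 = (-1 ± √(21))/2
  = (-1 + √21)/2,  (-1 - √21)/2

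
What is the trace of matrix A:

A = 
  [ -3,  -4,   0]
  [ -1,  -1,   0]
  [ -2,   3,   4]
0

tr(A) = -3 + -1 + 4 = 0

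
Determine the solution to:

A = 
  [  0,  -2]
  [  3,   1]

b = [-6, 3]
x = [0, 3]

Row reduce the augmented matrix [A|b]:
Swap R1 ↔ R2
REF = 
  [  3,   1,   3]
  [  0,  -2,  -6]

Back-substitution:
x₂ = (-6) / (-2) = 3
x₁ = (3 - (1)(3)) / 3 = 0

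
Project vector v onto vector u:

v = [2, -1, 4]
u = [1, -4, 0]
v·u = (2)(1) + (-1)(-4) + (4)(0) = 6
u·u = (1)² + (-4)² + (0)² = 17
proj_u(v) = (v·u / u·u) × u = (6/17) × u

proj_u(v) = [6/17, -24/17, 0]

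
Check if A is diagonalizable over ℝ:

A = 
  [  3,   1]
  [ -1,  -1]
Yes

tr(A) = 2, det(A) = -2
Characteristic polynomial: λ² - tr(A)λ + det(A) = λ² - 2λ - 2
λ² - 2λ - 2 = 0  ⇒  λ = (2 ± √((-2)² - 4·(-2)))/2 = (2 ± √(12))/2
  = 1 + √3,  1 - √3
Eigenvalues: 1 + √3, 1 - √3  (≈ 2.732, -0.7321)
The two irrational eigenvalues are distinct (simple), so each has alg. mult. = geom. mult. = 1.
Sum of geometric multiplicities equals n, so A has n independent eigenvectors.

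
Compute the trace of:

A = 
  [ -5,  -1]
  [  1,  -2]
-7

tr(A) = -5 + -2 = -7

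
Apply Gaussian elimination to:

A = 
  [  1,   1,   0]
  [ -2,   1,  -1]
Row operations:
R2 → R2 + (2)·R1

Resulting echelon form:
REF = 
  [  1,   1,   0]
  [  0,   3,  -1]

Rank = 2 (number of non-zero pivot rows).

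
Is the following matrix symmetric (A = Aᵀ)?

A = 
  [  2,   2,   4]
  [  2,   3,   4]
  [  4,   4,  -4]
Yes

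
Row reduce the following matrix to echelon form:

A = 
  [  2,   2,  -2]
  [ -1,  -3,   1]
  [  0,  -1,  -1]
Row operations:
R2 → R2 + (1/2)·R1
R3 → R3 - (1/2)·R2

Resulting echelon form:
REF = 
  [  2,   2,  -2]
  [  0,  -2,   0]
  [  0,   0,  -1]

Rank = 3 (number of non-zero pivot rows).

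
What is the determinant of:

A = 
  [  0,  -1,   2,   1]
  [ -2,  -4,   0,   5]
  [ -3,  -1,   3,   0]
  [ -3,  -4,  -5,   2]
Cofactor expansion along row 1: det(A) = a₁₁M₁₁ - a₁₂M₁₂ + a₁₃M₁₃ - a₁₄M₁₄

M₁₁ = det[[-4, 0, 5]; [-1, 3, 0]; [-4, -5, 2]]
  = (-4)·((3)(2) - (0)(-5)) - (0)·((-1)(2) - (0)(-4)) + (5)·((-1)(-5) - (3)(-4))
  = (-4)(6) - (0)(-2) + (5)(17)
  = 61
M₁₂ = det[[-2, 0, 5]; [-3, 3, 0]; [-3, -5, 2]]
  = (-2)·((3)(2) - (0)(-5)) - (0)·((-3)(2) - (0)(-3)) + (5)·((-3)(-5) - (3)(-3))
  = (-2)(6) - (0)(-6) + (5)(24)
  = 108
M₁₃ = det[[-2, -4, 5]; [-3, -1, 0]; [-3, -4, 2]]
  = (-2)·((-1)(2) - (0)(-4)) - (-4)·((-3)(2) - (0)(-3)) + (5)·((-3)(-4) - (-1)(-3))
  = (-2)(-2) - (-4)(-6) + (5)(9)
  = 25
M₁₄ = det[[-2, -4, 0]; [-3, -1, 3]; [-3, -4, -5]]
  = (-2)·((-1)(-5) - (3)(-4)) - (-4)·((-3)(-5) - (3)(-3)) + (0)·((-3)(-4) - (-1)(-3))
  = (-2)(17) - (-4)(24) + (0)(9)
  = 62

det(A) = (0)(61) - (-1)(108) + (2)(25) - (1)(62) = 96

det(A) = 96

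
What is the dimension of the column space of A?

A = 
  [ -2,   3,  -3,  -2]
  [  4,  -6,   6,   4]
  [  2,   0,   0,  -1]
dim(Col(A)) = 2

Row reduce:
R2 → R2 + (2)·R1
R3 → R3 + (1)·R1
Swap R2 ↔ R3
REF = 
  [ -2,   3,  -3,  -2]
  [  0,   3,  -3,  -3]
  [  0,   0,   0,   0]
Pivot columns: 1, 2 → 2 pivots.
dim(Col(A)) = number of pivot columns = 2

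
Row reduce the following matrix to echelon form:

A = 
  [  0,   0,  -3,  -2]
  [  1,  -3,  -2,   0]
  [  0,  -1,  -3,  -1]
Row operations:
Swap R1 ↔ R2
Swap R2 ↔ R3

Resulting echelon form:
REF = 
  [  1,  -3,  -2,   0]
  [  0,  -1,  -3,  -1]
  [  0,   0,  -3,  -2]

Rank = 3 (number of non-zero pivot rows).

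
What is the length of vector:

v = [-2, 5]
5.385

||v||₂ = √((-2)² + (5)²) = √29 = 5.385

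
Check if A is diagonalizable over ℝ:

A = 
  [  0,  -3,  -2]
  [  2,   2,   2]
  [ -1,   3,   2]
No

Characteristic polynomial: det(λI - A) = λ³ - 4λ² + 2λ - 2
By the rational root theorem any rational root is an integer dividing 2; none of those is a root, so p(λ) has no rational roots and hence (being an irreducible cubic) no repeated roots.
Discriminant of the cubic: Δ = -300
Δ < 0 ⇒ one real eigenvalue and a complex-conjugate pair: λ ≈ 3.599, 0.2007 + 0.718i, 0.2007 - 0.718i
Has complex eigenvalues (not diagonalizable over ℝ).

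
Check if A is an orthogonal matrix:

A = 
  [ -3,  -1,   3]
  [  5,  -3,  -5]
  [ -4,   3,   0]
No

AᵀA = 
  [ 50, -24, -34]
  [-24,  19,  12]
  [-34,  12,  34]
≠ I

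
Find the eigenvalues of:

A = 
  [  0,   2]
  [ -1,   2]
λ = 1 + i, 1 - i  (≈ 1 + 1i, 1 - 1i)

tr(A) = 2, det(A) = 2
Characteristic polynomial: λ² - tr(A)λ + det(A) = λ² - 2λ + 2
λ² - 2λ + 2 = 0  ⇒  λ = (2 ± √((-2)² - 4·(2)))/2 = (2 ± √(-4))/2
  = 1 + i,  1 - i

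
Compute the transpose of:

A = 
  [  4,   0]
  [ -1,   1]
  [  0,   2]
Aᵀ = 
  [  4,  -1,   0]
  [  0,   1,   2]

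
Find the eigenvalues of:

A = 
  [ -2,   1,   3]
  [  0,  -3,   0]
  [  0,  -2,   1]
λ = 1, -2, -3

Characteristic polynomial: det(λI - A) = λ³ + 4λ² + λ - 6
Testing integer divisors of the constant term: p(1) = 0, so (λ - 1) is a factor:
p(λ) = (λ - 1)(λ² + 5λ + 6)
λ² + 5λ + 6 = (λ + 3)(λ + 2)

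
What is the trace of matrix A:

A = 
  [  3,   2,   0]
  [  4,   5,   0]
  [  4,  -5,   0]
8

tr(A) = 3 + 5 + 0 = 8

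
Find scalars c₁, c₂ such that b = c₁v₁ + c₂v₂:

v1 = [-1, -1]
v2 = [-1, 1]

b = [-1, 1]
c1 = 0, c2 = 1

b = 0·v1 + 1·v2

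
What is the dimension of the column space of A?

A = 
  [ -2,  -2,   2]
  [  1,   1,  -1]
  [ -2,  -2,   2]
dim(Col(A)) = 1

Row reduce:
R2 → R2 + (1/2)·R1
R3 → R3 - (1)·R1
REF = 
  [ -2,  -2,   2]
  [  0,   0,   0]
  [  0,   0,   0]
Pivot columns: 1 → 1 pivot.
dim(Col(A)) = number of pivot columns = 1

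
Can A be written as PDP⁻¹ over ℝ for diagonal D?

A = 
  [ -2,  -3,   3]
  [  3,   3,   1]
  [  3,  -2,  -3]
No

Characteristic polynomial: det(λI - A) = λ³ + 2λ² - 7λ + 67
By the rational root theorem any rational root is an integer dividing 67; none of those is a root, so p(λ) has no rational roots and hence (being an irreducible cubic) no repeated roots.
Discriminant of the cubic: Δ = -138663
Δ < 0 ⇒ one real eigenvalue and a complex-conjugate pair: λ ≈ -5.494, 1.747 + 3.024i, 1.747 - 3.024i
Has complex eigenvalues (not diagonalizable over ℝ).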